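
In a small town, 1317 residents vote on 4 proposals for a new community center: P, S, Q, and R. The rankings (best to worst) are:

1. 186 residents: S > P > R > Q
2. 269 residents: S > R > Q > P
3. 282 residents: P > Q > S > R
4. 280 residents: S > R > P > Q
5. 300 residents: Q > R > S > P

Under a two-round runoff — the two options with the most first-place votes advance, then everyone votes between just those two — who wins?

S

Round 1 first-place votes: P 282, S 735, Q 300, R 0.
S and Q advance.
Runoff: S is preferred to Q by 735 voters; Q by 582.
S wins the runoff.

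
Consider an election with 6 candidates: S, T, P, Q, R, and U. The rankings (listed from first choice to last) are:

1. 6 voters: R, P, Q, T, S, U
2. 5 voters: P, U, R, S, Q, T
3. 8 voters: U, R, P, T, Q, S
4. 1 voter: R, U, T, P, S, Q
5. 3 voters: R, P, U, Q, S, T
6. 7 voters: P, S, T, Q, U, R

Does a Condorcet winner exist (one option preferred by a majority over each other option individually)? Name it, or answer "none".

none

Checking pairwise contests:
P beats S 30–0.
P beats T 29–1.
R beats P 18–12.
T beats Q 16–14.
U beats R 20–10.
P beats U 21–9.
Every option loses at least one head-to-head, so there is no Condorcet winner.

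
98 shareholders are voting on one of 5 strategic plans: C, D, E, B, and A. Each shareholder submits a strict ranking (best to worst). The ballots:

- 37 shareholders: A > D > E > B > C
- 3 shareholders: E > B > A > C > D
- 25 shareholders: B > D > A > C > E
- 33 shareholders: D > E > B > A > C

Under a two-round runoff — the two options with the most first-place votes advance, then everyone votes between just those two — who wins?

D

Round 1 first-place votes: C 0, D 33, E 3, B 25, A 37.
A and D advance.
Runoff: A is preferred to D by 40 voters; D by 58.
D wins the runoff.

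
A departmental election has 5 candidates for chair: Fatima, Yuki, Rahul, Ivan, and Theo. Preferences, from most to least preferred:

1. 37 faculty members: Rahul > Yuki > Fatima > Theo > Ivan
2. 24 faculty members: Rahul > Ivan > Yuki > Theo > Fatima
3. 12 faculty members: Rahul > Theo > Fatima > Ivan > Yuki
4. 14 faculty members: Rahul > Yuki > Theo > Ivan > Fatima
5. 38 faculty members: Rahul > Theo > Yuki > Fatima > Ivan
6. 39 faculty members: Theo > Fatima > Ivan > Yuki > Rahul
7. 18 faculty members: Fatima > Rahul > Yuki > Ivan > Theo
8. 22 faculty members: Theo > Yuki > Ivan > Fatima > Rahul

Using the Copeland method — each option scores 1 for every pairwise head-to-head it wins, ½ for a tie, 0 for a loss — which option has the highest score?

Rahul

Fatima: beats Ivan; loses to Yuki, Rahul, and Theo → score 1.
Yuki: beats Fatima and Ivan; loses to Rahul and Theo → score 2.
Rahul: beats Fatima, Yuki, Ivan, and Theo → score 4.
Ivan: loses to Fatima, Yuki, Rahul, and Theo → score 0.
Theo: beats Fatima, Yuki, and Ivan; loses to Rahul → score 3.
Rahul has the best pairwise record.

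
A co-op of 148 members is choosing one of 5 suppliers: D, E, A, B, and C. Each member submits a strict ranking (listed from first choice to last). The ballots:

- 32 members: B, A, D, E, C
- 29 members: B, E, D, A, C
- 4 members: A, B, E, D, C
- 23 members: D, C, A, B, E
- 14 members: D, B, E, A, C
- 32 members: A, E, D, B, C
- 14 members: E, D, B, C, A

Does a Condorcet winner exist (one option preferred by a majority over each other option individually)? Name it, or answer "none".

Checking pairwise contests:
E beats D 79–69.
A beats E 91–57.
D beats A 80–68.
D beats B 83–65.
D beats C 148–0.
Every option loses at least one head-to-head, so there is no Condorcet winner.

none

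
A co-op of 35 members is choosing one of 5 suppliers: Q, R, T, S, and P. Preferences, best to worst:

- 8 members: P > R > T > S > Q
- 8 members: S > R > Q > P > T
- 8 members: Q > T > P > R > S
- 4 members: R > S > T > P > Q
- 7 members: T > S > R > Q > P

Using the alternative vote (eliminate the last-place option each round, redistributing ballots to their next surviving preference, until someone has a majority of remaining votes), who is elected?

Round 1: Q 8, R 4, T 7, S 8, P 8. Eliminate R.
Round 2: Q 8, T 7, S 12, P 8. Eliminate T.
Round 3: Q 8, S 19, P 8. S has a majority.

S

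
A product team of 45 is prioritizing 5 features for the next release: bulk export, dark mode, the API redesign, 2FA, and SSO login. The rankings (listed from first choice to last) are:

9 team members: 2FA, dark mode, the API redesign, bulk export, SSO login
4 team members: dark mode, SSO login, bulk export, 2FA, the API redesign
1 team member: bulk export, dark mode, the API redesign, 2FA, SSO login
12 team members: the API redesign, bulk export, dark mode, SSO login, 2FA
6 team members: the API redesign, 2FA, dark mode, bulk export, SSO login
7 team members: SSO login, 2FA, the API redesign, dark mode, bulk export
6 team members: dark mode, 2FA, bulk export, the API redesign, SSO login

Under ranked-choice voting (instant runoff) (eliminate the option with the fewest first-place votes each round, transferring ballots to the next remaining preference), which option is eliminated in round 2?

Round 1: bulk export 1, dark mode 10, the API redesign 18, 2FA 9, SSO login 7. Eliminate bulk export.
Round 2: dark mode 11, the API redesign 18, 2FA 9, SSO login 7. Eliminate SSO login.

SSO login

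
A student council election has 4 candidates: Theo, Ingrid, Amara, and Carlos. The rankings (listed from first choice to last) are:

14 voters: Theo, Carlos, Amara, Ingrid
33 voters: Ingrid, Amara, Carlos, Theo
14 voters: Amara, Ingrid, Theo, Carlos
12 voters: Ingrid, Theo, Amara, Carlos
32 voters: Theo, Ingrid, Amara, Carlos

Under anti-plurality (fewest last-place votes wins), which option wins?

Amara

Last-place votes: Theo 33, Ingrid 14, Amara 0, Carlos 58.
Amara is ranked last by the fewest voters, so Amara wins.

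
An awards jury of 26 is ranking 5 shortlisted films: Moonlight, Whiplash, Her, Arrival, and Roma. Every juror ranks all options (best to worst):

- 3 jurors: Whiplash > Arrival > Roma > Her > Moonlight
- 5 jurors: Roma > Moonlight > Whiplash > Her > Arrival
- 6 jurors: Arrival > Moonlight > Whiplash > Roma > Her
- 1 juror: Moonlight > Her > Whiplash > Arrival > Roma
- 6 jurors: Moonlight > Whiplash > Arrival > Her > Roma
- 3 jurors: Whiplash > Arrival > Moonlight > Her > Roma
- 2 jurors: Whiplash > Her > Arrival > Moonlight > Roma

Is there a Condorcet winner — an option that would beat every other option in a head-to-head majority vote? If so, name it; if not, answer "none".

Checking pairwise contests:
Arrival beats Moonlight 14–12.
Moonlight beats Whiplash 18–8.
Moonlight beats Her 21–5.
Whiplash beats Arrival 20–6.
Moonlight beats Roma 18–8.
Every option loses at least one head-to-head, so there is no Condorcet winner.

none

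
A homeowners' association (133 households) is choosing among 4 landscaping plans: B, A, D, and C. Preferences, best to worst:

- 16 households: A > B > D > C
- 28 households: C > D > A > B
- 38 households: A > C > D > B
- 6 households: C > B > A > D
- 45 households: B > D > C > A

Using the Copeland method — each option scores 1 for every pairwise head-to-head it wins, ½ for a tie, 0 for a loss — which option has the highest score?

C

B: beats D; loses to A and C → score 1.
A: beats B; loses to D and C → score 1.
D: beats A; loses to B and C → score 1.
C: beats B, A, and D → score 3.
C has the best pairwise record.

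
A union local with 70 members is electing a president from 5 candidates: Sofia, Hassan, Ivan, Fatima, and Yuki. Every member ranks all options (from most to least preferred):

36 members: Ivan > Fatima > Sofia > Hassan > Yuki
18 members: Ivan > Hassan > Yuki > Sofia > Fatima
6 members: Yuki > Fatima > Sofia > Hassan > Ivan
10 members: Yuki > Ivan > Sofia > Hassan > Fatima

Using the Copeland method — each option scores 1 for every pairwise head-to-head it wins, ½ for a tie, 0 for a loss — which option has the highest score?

Sofia: beats Hassan and Yuki; loses to Ivan and Fatima → score 2.
Hassan: beats Yuki; loses to Sofia, Ivan, and Fatima → score 1.
Ivan: beats Sofia, Hassan, Fatima, and Yuki → score 4.
Fatima: beats Sofia, Hassan, and Yuki; loses to Ivan → score 3.
Yuki: loses to Sofia, Hassan, Ivan, and Fatima → score 0.
Ivan has the best pairwise record.

Ivan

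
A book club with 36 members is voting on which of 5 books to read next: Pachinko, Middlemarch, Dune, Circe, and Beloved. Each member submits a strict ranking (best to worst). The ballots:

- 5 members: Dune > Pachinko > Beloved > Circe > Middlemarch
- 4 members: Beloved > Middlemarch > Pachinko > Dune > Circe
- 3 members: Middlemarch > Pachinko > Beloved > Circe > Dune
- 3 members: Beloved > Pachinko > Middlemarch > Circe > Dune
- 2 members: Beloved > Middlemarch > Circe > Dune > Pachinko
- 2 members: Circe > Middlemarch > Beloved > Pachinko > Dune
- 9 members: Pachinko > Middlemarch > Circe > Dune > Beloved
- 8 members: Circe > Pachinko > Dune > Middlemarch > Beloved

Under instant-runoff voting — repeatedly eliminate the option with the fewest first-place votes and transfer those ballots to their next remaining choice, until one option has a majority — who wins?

Round 1: Pachinko 9, Middlemarch 3, Dune 5, Circe 10, Beloved 9. Eliminate Middlemarch.
Round 2: Pachinko 12, Dune 5, Circe 10, Beloved 9. Eliminate Dune.
Round 3: Pachinko 17, Circe 10, Beloved 9. Eliminate Beloved.
Round 4: Pachinko 24, Circe 12. Pachinko has a majority.

Pachinko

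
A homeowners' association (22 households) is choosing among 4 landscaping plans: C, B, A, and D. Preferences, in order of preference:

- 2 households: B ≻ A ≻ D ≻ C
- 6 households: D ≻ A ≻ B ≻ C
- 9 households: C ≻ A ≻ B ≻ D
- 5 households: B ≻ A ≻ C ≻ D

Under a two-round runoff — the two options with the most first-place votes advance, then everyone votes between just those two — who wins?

B

Round 1 first-place votes: C 9, B 7, A 0, D 6.
C and B advance.
Runoff: C is preferred to B by 9 voters; B by 13.
B wins the runoff.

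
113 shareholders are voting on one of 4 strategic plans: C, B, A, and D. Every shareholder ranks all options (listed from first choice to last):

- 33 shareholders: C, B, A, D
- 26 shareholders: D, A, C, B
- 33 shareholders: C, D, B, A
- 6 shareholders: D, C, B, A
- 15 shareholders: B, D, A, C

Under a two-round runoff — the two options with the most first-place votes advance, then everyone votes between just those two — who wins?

C

Round 1 first-place votes: C 66, B 15, A 0, D 32.
C and D advance.
Runoff: C is preferred to D by 66 voters; D by 47.
C wins the runoff.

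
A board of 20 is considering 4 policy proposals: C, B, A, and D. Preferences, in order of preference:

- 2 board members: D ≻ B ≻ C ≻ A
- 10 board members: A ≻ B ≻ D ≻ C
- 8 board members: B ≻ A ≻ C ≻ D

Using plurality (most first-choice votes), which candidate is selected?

A

First-place votes: C 0, B 8, A 10, D 2.
A has the most first-place votes.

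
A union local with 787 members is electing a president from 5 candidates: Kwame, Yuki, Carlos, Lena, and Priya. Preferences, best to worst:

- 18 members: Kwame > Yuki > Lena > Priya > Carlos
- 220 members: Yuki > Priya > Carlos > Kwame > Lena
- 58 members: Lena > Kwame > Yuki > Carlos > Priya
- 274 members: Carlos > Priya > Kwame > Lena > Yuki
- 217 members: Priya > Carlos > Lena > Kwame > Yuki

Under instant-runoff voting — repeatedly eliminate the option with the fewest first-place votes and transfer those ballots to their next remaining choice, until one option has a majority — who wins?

Carlos

Round 1: Kwame 18, Yuki 220, Carlos 274, Lena 58, Priya 217. Eliminate Kwame.
Round 2: Yuki 238, Carlos 274, Lena 58, Priya 217. Eliminate Lena.
Round 3: Yuki 296, Carlos 274, Priya 217. Eliminate Priya.
Round 4: Yuki 296, Carlos 491. Carlos has a majority.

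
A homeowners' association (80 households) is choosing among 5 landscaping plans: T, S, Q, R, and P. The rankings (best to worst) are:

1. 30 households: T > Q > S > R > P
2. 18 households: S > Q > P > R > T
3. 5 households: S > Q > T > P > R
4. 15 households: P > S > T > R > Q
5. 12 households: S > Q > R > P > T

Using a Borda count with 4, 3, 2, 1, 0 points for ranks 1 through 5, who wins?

T: 30·4 + 18·0 + 5·2 + 15·2 + 12·0 = 160
S: 30·2 + 18·4 + 5·4 + 15·3 + 12·4 = 245
Q: 30·3 + 18·3 + 5·3 + 15·0 + 12·3 = 195
R: 30·1 + 18·1 + 5·0 + 15·1 + 12·2 = 87
P: 30·0 + 18·2 + 5·1 + 15·4 + 12·1 = 113
S has the highest Borda score (245).

S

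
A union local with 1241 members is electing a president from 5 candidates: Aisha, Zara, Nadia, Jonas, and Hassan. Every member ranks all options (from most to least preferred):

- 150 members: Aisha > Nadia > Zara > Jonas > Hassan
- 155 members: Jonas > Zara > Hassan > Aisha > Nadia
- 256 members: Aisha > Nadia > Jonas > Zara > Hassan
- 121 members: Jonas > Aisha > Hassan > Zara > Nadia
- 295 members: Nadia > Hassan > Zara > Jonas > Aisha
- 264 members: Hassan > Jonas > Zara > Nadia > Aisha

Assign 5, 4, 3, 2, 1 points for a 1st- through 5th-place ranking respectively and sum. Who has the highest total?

Jonas

Aisha: 150·5 + 155·2 + 256·5 + 121·4 + 295·1 + 264·1 = 3383
Zara: 150·3 + 155·4 + 256·2 + 121·2 + 295·3 + 264·3 = 3501
Nadia: 150·4 + 155·1 + 256·4 + 121·1 + 295·5 + 264·2 = 3903
Jonas: 150·2 + 155·5 + 256·3 + 121·5 + 295·2 + 264·4 = 4094
Hassan: 150·1 + 155·3 + 256·1 + 121·3 + 295·4 + 264·5 = 3734
Jonas has the highest Borda score (4094).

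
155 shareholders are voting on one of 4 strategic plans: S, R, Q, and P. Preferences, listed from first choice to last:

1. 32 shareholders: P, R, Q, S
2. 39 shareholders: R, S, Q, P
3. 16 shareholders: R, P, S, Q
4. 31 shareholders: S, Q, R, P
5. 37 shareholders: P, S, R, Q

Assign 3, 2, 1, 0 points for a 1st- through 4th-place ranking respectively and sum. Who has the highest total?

S: 32·0 + 39·2 + 16·1 + 31·3 + 37·2 = 261
R: 32·2 + 39·3 + 16·3 + 31·1 + 37·1 = 297
Q: 32·1 + 39·1 + 16·0 + 31·2 + 37·0 = 133
P: 32·3 + 39·0 + 16·2 + 31·0 + 37·3 = 239
R has the highest Borda score (297).

R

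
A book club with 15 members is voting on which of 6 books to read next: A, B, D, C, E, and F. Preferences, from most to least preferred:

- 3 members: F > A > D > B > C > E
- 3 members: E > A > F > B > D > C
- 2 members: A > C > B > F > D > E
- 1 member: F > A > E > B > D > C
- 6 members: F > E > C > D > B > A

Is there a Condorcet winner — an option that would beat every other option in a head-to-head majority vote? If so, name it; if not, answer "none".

F

F vs A: 10–5 for F.
F vs B: 13–2 for F.
F vs D: 15–0 for F.
F vs C: 13–2 for F.
F vs E: 12–3 for F.
F beats every other option head-to-head.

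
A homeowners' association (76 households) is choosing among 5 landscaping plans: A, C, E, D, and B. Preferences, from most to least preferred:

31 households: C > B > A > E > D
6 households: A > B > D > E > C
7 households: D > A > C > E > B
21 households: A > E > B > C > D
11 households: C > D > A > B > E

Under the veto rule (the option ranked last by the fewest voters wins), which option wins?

Last-place votes: A 0, C 6, E 11, D 52, B 7.
A is ranked last by the fewest voters, so A wins.

A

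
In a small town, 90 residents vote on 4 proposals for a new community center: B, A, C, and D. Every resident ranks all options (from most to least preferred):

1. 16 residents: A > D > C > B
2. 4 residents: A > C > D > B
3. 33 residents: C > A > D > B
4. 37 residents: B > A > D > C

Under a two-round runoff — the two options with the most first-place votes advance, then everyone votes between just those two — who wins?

Round 1 first-place votes: B 37, A 20, C 33, D 0.
B and C advance.
Runoff: B is preferred to C by 37 voters; C by 53.
C wins the runoff.

C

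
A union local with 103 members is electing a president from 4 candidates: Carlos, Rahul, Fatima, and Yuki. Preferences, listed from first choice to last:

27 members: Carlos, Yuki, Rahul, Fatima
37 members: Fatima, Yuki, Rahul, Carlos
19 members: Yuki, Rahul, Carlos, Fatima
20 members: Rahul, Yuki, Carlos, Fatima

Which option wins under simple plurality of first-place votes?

First-place votes: Carlos 27, Rahul 20, Fatima 37, Yuki 19.
Fatima has the most first-place votes.

Fatima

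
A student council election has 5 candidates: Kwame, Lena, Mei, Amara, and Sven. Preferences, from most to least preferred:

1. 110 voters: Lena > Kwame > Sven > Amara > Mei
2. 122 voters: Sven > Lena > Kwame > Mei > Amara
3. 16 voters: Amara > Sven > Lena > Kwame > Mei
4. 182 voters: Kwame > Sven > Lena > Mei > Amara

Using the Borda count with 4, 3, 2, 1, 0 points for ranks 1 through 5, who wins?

Kwame

Kwame: 110·3 + 122·2 + 16·1 + 182·4 = 1318
Lena: 110·4 + 122·3 + 16·2 + 182·2 = 1202
Mei: 110·0 + 122·1 + 16·0 + 182·1 = 304
Amara: 110·1 + 122·0 + 16·4 + 182·0 = 174
Sven: 110·2 + 122·4 + 16·3 + 182·3 = 1302
Kwame has the highest Borda score (1318).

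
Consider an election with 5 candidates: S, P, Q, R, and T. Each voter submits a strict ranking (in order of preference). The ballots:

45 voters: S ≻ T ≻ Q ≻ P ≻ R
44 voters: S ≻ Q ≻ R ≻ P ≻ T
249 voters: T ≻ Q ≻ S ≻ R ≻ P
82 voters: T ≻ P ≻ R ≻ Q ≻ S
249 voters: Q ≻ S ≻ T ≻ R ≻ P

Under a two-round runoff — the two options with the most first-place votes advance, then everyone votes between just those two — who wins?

Round 1 first-place votes: S 89, P 0, Q 249, R 0, T 331.
T and Q advance.
Runoff: T is preferred to Q by 376 voters; Q by 293.
T wins the runoff.

T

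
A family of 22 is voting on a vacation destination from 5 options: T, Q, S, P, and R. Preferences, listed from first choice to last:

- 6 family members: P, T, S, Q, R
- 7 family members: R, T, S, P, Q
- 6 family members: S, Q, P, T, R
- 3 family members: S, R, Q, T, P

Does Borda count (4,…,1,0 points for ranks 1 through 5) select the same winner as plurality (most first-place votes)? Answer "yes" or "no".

yes

Borda — scores: T 48, Q 30, S 62, P 43, R 37. Winner: S.
Plurality — first-place votes: T 0, Q 0, S 9, P 6, R 7. Winner: S.
The two methods agree.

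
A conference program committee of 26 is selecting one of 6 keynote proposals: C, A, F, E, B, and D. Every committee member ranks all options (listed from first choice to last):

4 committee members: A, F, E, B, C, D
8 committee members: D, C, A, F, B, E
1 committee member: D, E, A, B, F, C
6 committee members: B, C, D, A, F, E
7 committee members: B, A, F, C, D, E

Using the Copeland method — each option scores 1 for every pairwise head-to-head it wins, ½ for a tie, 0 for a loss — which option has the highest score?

C: beats A, F, E, and D; loses to B → score 4.
A: beats F and E; ties B; loses to C and D → score 2.5.
F: beats E; loses to C, A, B, and D → score 1.
E: loses to C, A, F, B, and D → score 0.
B: beats C, F, E, and D; ties A → score 4.5.
D: beats A, F, and E; loses to C and B → score 3.
B has the best pairwise record.

B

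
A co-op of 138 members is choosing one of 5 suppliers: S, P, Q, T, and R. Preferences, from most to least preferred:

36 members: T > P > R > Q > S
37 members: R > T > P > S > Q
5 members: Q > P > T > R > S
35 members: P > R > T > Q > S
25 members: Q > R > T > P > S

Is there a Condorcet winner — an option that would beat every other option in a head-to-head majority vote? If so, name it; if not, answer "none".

Checking pairwise contests:
P beats S 138–0.
T beats P 98–40.
P beats Q 108–30.
R beats T 97–41.
P beats R 76–62.
Every option loses at least one head-to-head, so there is no Condorcet winner.

none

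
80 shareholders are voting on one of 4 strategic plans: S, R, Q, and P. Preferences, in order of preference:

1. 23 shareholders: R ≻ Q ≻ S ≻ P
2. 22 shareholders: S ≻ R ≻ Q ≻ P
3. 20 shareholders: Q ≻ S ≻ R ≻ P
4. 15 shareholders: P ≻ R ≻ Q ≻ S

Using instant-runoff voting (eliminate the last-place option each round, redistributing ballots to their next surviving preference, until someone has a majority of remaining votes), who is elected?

Round 1: S 22, R 23, Q 20, P 15. Eliminate P.
Round 2: S 22, R 38, Q 20. Eliminate Q.
Round 3: S 42, R 38. S has a majority.

S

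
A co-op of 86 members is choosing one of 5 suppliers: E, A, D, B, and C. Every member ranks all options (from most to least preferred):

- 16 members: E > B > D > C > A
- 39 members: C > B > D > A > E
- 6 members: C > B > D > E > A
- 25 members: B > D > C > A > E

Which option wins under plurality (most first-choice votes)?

First-place votes: E 16, A 0, D 0, B 25, C 45.
C has the most first-place votes.

C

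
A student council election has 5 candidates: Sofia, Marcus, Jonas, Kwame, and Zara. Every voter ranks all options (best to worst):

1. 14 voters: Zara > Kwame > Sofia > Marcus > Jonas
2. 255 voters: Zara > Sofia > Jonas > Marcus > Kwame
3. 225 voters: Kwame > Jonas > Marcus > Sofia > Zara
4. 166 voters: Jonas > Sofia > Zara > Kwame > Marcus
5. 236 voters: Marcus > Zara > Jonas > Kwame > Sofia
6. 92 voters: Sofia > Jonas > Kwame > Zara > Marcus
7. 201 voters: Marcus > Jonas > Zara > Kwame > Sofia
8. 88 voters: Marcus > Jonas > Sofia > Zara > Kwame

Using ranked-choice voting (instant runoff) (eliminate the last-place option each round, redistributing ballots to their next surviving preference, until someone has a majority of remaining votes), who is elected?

Round 1: Sofia 92, Marcus 525, Jonas 166, Kwame 225, Zara 269. Eliminate Sofia.
Round 2: Marcus 525, Jonas 258, Kwame 225, Zara 269. Eliminate Kwame.
Round 3: Marcus 525, Jonas 483, Zara 269. Eliminate Zara.
Round 4: Marcus 539, Jonas 738. Jonas has a majority.

Jonas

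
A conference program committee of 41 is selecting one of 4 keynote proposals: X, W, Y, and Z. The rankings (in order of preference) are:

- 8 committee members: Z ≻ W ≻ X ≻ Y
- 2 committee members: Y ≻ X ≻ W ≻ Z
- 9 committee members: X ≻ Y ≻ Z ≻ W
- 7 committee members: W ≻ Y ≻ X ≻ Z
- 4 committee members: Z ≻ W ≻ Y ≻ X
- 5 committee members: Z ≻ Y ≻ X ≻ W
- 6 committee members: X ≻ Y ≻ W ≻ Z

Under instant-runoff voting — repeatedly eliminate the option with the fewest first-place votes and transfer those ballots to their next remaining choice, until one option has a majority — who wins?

X

Round 1: X 15, W 7, Y 2, Z 17. Eliminate Y.
Round 2: X 17, W 7, Z 17. Eliminate W.
Round 3: X 24, Z 17. X has a majority.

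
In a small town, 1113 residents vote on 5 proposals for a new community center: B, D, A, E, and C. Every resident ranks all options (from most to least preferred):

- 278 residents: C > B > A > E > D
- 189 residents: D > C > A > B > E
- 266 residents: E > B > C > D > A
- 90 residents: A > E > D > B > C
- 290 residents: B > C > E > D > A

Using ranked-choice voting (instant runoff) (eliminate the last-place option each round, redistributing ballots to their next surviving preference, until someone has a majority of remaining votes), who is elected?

C

Round 1: B 290, D 189, A 90, E 266, C 278. Eliminate A.
Round 2: B 290, D 189, E 356, C 278. Eliminate D.
Round 3: B 290, E 356, C 467. Eliminate B.
Round 4: E 356, C 757. C has a majority.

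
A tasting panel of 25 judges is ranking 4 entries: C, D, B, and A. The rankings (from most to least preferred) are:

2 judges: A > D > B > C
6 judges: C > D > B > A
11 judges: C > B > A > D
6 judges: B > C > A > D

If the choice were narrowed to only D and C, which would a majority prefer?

Voters preferring D to C: 2; preferring C to D: 23.
C wins the head-to-head.

C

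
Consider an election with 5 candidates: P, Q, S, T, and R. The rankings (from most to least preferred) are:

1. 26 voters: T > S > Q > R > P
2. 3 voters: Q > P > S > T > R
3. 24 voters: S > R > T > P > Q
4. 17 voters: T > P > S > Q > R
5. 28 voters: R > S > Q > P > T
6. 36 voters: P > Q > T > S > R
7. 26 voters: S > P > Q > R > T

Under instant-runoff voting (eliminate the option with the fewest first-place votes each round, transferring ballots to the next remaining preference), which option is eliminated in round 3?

P

Round 1: P 36, Q 3, S 50, T 43, R 28. Eliminate Q.
Round 2: P 39, S 50, T 43, R 28. Eliminate R.
Round 3: P 39, S 78, T 43. Eliminate P.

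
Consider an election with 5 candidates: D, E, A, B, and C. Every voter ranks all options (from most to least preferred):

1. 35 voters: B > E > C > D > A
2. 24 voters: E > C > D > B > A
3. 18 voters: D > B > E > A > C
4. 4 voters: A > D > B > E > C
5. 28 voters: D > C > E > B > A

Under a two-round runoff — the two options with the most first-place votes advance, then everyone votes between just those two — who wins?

D

Round 1 first-place votes: D 46, E 24, A 4, B 35, C 0.
D and B advance.
Runoff: D is preferred to B by 74 voters; B by 35.
D wins the runoff.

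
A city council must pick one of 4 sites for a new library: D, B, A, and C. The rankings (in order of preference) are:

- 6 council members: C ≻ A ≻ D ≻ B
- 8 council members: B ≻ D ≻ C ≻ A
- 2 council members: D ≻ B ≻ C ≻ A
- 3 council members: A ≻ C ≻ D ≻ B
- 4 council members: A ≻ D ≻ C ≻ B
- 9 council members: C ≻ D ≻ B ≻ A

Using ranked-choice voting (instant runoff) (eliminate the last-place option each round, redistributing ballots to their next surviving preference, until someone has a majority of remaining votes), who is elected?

C

Round 1: D 2, B 8, A 7, C 15. Eliminate D.
Round 2: B 10, A 7, C 15. Eliminate A.
Round 3: B 10, C 22. C has a majority.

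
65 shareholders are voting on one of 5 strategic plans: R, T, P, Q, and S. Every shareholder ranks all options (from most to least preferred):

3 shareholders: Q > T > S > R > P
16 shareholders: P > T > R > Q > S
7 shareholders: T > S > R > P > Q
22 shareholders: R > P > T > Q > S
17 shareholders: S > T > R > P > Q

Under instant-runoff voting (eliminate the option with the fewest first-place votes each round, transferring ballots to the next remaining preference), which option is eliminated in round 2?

T

Round 1: R 22, T 7, P 16, Q 3, S 17. Eliminate Q.
Round 2: R 22, T 10, P 16, S 17. Eliminate T.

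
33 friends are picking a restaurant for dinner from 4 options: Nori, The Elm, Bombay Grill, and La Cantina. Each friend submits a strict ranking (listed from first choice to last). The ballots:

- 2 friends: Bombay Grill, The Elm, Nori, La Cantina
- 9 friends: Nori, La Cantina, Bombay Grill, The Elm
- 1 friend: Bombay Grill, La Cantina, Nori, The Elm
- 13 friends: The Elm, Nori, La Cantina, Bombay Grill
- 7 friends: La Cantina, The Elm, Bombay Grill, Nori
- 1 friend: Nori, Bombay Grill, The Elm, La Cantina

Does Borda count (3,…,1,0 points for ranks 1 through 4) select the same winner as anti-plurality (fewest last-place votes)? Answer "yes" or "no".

Borda — scores: Nori 59, The Elm 58, Bombay Grill 27, La Cantina 54. Winner: Nori.
Anti-plurality — last-place votes: Nori 7, The Elm 10, Bombay Grill 13, La Cantina 3. Winner: La Cantina.
The two methods disagree.

no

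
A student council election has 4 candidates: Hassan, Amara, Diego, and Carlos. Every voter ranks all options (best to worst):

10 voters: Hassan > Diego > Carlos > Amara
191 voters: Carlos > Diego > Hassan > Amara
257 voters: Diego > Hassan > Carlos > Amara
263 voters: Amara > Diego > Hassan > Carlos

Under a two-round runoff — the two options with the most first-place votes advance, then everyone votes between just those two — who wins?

Diego

Round 1 first-place votes: Hassan 10, Amara 263, Diego 257, Carlos 191.
Amara and Diego advance.
Runoff: Amara is preferred to Diego by 263 voters; Diego by 458.
Diego wins the runoff.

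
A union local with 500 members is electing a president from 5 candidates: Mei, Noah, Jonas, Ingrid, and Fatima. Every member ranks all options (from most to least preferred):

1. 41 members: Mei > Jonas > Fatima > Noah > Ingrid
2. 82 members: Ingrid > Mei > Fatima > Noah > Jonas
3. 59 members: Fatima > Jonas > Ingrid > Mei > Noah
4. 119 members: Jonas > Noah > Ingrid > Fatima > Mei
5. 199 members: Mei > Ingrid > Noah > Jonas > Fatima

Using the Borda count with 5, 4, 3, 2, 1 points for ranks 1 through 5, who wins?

Ingrid

Mei: 41·5 + 82·4 + 59·2 + 119·1 + 199·5 = 1765
Noah: 41·2 + 82·2 + 59·1 + 119·4 + 199·3 = 1378
Jonas: 41·4 + 82·1 + 59·4 + 119·5 + 199·2 = 1475
Ingrid: 41·1 + 82·5 + 59·3 + 119·3 + 199·4 = 1781
Fatima: 41·3 + 82·3 + 59·5 + 119·2 + 199·1 = 1101
Ingrid has the highest Borda score (1781).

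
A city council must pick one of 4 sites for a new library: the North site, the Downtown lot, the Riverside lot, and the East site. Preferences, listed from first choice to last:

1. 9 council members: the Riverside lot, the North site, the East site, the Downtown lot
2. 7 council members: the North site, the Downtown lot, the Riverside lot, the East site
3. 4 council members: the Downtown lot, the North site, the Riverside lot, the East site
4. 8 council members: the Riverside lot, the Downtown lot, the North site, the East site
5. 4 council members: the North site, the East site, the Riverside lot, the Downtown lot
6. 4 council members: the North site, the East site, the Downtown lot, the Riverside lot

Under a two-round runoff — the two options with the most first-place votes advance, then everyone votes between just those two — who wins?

the North site

Round 1 first-place votes: the North site 15, the Downtown lot 4, the Riverside lot 17, the East site 0.
the Riverside lot and the North site advance.
Runoff: the Riverside lot is preferred to the North site by 17 voters; the North site by 19.
the North site wins the runoff.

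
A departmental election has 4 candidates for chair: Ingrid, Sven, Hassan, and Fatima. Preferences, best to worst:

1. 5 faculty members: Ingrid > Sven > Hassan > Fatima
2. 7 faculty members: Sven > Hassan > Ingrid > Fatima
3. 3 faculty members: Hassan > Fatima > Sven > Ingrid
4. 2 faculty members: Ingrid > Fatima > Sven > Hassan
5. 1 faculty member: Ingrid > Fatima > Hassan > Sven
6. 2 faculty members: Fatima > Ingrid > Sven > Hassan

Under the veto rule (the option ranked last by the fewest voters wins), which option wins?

Sven

Last-place votes: Ingrid 3, Sven 1, Hassan 4, Fatima 12.
Sven is ranked last by the fewest voters, so Sven wins.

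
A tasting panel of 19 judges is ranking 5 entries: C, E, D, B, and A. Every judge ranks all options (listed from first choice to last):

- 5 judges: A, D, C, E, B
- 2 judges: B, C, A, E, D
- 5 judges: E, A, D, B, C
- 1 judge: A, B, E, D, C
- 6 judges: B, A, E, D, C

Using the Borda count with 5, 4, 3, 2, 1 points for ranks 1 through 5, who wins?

C: 5·3 + 2·4 + 5·1 + 1·1 + 6·1 = 35
E: 5·2 + 2·2 + 5·5 + 1·3 + 6·3 = 60
D: 5·4 + 2·1 + 5·3 + 1·2 + 6·2 = 51
B: 5·1 + 2·5 + 5·2 + 1·4 + 6·5 = 59
A: 5·5 + 2·3 + 5·4 + 1·5 + 6·4 = 80
A has the highest Borda score (80).

A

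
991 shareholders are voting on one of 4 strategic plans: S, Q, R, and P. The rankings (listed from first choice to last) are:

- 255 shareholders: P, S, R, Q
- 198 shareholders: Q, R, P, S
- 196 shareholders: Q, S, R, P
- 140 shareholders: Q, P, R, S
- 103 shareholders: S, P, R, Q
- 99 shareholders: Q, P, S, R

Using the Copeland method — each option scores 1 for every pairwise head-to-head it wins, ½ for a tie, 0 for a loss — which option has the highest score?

Q

S: beats R; loses to Q and P → score 1.
Q: beats S, R, and P → score 3.
R: loses to S, Q, and P → score 0.
P: beats S and R; loses to Q → score 2.
Q has the best pairwise record.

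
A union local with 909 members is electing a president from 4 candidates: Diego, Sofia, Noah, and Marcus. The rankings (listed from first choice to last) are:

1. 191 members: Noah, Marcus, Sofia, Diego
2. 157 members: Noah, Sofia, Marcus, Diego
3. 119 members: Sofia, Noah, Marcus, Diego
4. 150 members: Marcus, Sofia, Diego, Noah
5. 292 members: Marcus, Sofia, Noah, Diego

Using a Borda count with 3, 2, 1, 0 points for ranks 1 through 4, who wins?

Diego: 191·0 + 157·0 + 119·0 + 150·1 + 292·0 = 150
Sofia: 191·1 + 157·2 + 119·3 + 150·2 + 292·2 = 1746
Noah: 191·3 + 157·3 + 119·2 + 150·0 + 292·1 = 1574
Marcus: 191·2 + 157·1 + 119·1 + 150·3 + 292·3 = 1984
Marcus has the highest Borda score (1984).

Marcus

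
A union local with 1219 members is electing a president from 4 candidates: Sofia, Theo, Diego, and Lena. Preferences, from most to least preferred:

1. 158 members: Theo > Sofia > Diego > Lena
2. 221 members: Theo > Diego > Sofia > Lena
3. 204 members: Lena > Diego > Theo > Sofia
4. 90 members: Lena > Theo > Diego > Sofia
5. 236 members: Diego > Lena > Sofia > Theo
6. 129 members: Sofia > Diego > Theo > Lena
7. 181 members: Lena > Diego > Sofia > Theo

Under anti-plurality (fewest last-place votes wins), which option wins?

Diego

Last-place votes: Sofia 294, Theo 417, Diego 0, Lena 508.
Diego is ranked last by the fewest voters, so Diego wins.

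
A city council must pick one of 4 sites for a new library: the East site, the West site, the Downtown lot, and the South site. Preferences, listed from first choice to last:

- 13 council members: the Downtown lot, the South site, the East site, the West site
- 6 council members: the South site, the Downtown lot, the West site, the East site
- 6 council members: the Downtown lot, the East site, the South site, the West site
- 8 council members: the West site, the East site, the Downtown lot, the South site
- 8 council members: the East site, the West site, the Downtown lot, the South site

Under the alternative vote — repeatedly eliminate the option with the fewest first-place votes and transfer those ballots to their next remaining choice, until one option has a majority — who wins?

Round 1: the East site 8, the West site 8, the Downtown lot 19, the South site 6. Eliminate the South site.
Round 2: the East site 8, the West site 8, the Downtown lot 25. The Downtown lot has a majority.

the Downtown lot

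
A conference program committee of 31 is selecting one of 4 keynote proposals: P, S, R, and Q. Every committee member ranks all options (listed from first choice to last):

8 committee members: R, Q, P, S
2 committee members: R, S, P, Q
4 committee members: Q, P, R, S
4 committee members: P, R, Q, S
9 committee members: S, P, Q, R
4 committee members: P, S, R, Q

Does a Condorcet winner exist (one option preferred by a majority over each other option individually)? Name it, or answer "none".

P vs S: 20–11 for P.
P vs R: 21–10 for P.
P vs Q: 19–12 for P.
P beats every other option head-to-head.

P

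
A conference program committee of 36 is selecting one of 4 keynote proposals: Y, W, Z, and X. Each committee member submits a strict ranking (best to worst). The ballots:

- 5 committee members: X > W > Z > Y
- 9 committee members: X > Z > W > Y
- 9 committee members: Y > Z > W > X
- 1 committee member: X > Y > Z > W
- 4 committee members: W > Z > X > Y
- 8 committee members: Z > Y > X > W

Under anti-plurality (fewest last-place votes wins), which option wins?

Last-place votes: Y 18, W 9, Z 0, X 9.
Z is ranked last by the fewest voters, so Z wins.

Z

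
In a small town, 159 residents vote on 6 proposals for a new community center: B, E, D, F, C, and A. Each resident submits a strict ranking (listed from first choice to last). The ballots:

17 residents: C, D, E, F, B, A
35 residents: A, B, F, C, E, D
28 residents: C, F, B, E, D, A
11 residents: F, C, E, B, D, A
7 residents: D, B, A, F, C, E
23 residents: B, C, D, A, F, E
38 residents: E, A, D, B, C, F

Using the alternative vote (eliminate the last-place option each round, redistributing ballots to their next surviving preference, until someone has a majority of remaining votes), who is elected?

Round 1: B 23, E 38, D 7, F 11, C 45, A 35. Eliminate D.
Round 2: B 30, E 38, F 11, C 45, A 35. Eliminate F.
Round 3: B 30, E 38, C 56, A 35. Eliminate B.
Round 4: E 38, C 79, A 42. Eliminate E.
Round 5: C 79, A 80. A has a majority.

A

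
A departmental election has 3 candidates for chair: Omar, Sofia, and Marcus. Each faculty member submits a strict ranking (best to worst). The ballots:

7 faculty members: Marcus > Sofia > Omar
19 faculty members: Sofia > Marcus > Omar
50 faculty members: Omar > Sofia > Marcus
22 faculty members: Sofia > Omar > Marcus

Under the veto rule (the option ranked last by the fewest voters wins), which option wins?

Last-place votes: Omar 26, Sofia 0, Marcus 72.
Sofia is ranked last by the fewest voters, so Sofia wins.

Sofia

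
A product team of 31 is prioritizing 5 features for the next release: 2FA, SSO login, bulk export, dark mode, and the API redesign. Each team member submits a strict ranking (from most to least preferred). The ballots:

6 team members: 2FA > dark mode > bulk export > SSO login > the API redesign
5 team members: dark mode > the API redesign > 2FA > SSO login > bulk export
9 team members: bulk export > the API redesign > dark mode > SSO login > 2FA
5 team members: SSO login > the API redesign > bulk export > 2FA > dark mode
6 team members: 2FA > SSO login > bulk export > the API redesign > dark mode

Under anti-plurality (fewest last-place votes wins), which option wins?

SSO login

Last-place votes: 2FA 9, SSO login 0, bulk export 5, dark mode 11, the API redesign 6.
SSO login is ranked last by the fewest voters, so SSO login wins.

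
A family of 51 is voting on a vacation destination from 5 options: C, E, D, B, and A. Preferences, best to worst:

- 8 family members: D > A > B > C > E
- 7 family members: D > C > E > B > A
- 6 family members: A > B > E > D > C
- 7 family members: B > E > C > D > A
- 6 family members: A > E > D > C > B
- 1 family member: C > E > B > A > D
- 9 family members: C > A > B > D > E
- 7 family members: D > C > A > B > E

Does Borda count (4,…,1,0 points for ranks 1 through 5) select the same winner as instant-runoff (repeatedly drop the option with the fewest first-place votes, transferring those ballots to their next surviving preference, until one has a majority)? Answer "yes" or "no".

yes

Borda — scores: C 110, E 68, D 122, B 96, A 114. Winner: D.
Instant-runoff — R1 C 10, E 0, D 22, B 7, A 12 (E out); R2 C 10, D 22, B 7, A 12 (B out); R3 C 17, D 22, A 12 (A out); R4 C 17, D 34 (D winner). Winner: D.
The two methods agree.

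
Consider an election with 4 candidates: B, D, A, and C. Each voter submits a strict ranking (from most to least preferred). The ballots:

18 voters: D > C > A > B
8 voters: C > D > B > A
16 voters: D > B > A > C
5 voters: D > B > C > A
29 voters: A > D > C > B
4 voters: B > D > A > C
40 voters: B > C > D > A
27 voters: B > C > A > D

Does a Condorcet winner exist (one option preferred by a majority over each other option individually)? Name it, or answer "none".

none

Checking pairwise contests:
D beats B 76–71.
C beats D 75–72.
B beats A 100–47.
B beats C 92–55.
Every option loses at least one head-to-head, so there is no Condorcet winner.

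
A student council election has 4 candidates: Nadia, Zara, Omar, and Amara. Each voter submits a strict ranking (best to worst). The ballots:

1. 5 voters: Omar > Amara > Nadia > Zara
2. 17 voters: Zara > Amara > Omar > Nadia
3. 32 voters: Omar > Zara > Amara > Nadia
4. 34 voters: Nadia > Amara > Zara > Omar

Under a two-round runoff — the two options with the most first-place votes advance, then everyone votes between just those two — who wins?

Omar

Round 1 first-place votes: Nadia 34, Zara 17, Omar 37, Amara 0.
Omar and Nadia advance.
Runoff: Omar is preferred to Nadia by 54 voters; Nadia by 34.
Omar wins the runoff.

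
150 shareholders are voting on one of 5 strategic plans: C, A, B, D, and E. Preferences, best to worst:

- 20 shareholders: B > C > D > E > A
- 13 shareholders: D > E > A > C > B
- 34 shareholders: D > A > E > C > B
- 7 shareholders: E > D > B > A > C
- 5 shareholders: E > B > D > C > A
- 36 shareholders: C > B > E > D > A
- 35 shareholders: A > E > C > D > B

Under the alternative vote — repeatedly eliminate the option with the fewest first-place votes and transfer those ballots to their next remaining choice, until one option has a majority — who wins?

Round 1: C 36, A 35, B 20, D 47, E 12. Eliminate E.
Round 2: C 36, A 35, B 25, D 54. Eliminate B.
Round 3: C 56, A 35, D 59. Eliminate A.
Round 4: C 91, D 59. C has a majority.

C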